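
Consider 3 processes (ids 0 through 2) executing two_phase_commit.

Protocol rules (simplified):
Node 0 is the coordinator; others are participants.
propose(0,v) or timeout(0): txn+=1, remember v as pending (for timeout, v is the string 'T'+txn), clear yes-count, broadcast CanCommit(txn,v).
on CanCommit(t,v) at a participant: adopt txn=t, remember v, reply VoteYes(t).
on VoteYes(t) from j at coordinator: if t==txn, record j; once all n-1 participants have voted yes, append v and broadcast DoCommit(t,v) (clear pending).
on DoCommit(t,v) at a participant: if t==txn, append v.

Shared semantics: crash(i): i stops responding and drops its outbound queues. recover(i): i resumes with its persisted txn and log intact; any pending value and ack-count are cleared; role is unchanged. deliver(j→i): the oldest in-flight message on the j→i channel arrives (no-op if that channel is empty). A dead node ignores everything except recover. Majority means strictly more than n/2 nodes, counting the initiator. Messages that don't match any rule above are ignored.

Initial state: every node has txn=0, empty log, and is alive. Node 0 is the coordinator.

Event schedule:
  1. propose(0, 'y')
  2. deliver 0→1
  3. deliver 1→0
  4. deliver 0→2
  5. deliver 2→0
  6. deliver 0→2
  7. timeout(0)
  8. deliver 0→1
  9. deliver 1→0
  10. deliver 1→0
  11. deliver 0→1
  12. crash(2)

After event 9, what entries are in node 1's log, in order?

e1 propose(0,'y'): 0[coor,t=1,-]
e2 deliver 0→1: 1[part,t=1,-]
e3 deliver 1→0: ·
e4 deliver 0→2: 2[part,t=1,-]
e5 deliver 2→0: 0[coor,t=1,y]
e6 deliver 0→2: 2[part,t=1,y]
e7 timeout(0): 0[coor,t=2,y]
e8 deliver 0→1: 1[part,t=1,y]
e9 deliver 1→0: ·

y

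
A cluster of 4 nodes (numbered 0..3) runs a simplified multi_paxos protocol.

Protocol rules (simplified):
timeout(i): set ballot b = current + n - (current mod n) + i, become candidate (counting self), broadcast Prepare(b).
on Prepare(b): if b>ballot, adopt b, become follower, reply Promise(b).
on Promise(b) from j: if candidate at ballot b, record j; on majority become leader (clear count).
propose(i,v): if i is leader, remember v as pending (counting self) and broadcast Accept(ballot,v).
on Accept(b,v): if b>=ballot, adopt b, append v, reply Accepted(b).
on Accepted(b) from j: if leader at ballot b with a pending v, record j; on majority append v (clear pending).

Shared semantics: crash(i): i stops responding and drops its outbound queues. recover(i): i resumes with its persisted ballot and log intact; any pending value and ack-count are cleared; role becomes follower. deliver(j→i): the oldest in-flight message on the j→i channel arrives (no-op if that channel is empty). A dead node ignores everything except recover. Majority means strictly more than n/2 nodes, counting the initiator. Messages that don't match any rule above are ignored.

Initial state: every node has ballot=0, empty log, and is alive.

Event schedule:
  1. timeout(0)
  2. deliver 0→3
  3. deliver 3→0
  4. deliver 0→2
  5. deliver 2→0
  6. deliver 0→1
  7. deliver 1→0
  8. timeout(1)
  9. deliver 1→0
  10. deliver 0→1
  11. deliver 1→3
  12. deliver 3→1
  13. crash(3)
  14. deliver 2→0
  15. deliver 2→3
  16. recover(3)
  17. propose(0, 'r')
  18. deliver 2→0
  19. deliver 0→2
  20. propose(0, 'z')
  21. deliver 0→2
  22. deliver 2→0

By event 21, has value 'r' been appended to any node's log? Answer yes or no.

step 1 timeout(0): 0={cand,b=4,log=-}
step 2 deliver 0→3: 3={foll,b=4,log=-}
step 3 deliver 3→0: —
step 4 deliver 0→2: 2={foll,b=4,log=-}
step 5 deliver 2→0: 0={lead,b=4,log=-}
step 6 deliver 0→1: 1={foll,b=4,log=-}
step 7 deliver 1→0: —
step 8 timeout(1): 1={cand,b=9,log=-}
step 9 deliver 1→0: 0={foll,b=9,log=-}
step 10 deliver 0→1: —
step 11 deliver 1→3: 3={foll,b=9,log=-}
step 12 deliver 3→1: 1={lead,b=9,log=-}
step 13 crash(3): 3={✗foll,b=9,log=-}
step 14 deliver 2→0: —
step 15 deliver 2→3: —
step 16 recover(3): 3={foll,b=9,log=-}
step 17 propose(0,'r'): —
step 18 deliver 2→0: —
step 19 deliver 0→2: —
step 20 propose(0,'z'): —
step 21 deliver 0→2: —

no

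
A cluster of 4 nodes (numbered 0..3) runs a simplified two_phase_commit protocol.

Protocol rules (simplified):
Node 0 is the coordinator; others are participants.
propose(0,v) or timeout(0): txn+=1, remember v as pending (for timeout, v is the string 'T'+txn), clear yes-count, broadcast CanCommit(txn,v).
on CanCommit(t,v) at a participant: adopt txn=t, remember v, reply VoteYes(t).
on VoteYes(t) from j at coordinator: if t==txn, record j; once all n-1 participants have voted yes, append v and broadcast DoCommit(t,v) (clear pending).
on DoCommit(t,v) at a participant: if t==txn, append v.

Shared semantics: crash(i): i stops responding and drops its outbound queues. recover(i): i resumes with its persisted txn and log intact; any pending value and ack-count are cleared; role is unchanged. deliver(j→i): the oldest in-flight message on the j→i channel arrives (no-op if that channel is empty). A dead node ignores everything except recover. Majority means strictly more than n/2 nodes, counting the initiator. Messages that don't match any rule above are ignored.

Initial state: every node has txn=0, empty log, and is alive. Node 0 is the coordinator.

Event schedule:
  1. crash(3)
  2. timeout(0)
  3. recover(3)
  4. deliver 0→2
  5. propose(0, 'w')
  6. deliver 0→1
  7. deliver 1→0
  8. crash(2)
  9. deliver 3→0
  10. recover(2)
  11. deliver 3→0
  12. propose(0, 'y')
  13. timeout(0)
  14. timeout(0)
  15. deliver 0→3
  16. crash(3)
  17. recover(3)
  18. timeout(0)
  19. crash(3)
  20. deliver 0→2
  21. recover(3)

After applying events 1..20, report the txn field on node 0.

e1 crash(3): 3[✗part,t=0,-]
e2 timeout(0): 0[coor,t=1,-]
e3 recover(3): 3[part,t=0,-]
e4 deliver 0→2: 2[part,t=1,-]
e5 propose(0,'w'): 0[coor,t=2,-]
e6 deliver 0→1: 1[part,t=1,-]
e7 deliver 1→0: ·
e8 crash(2): 2[✗part,t=1,-]
e9 deliver 3→0: ·
e10 recover(2): 2[part,t=1,-]
e11 deliver 3→0: ·
e12 propose(0,'y'): 0[coor,t=3,-]
e13 timeout(0): 0[coor,t=4,-]
e14 timeout(0): 0[coor,t=5,-]
e15 deliver 0→3: 3[part,t=1,-]
e16 crash(3): 3[✗part,t=1,-]
e17 recover(3): 3[part,t=1,-]
e18 timeout(0): 0[coor,t=6,-]
e19 crash(3): 3[✗part,t=1,-]
e20 deliver 0→2: 2[part,t=2,-]

6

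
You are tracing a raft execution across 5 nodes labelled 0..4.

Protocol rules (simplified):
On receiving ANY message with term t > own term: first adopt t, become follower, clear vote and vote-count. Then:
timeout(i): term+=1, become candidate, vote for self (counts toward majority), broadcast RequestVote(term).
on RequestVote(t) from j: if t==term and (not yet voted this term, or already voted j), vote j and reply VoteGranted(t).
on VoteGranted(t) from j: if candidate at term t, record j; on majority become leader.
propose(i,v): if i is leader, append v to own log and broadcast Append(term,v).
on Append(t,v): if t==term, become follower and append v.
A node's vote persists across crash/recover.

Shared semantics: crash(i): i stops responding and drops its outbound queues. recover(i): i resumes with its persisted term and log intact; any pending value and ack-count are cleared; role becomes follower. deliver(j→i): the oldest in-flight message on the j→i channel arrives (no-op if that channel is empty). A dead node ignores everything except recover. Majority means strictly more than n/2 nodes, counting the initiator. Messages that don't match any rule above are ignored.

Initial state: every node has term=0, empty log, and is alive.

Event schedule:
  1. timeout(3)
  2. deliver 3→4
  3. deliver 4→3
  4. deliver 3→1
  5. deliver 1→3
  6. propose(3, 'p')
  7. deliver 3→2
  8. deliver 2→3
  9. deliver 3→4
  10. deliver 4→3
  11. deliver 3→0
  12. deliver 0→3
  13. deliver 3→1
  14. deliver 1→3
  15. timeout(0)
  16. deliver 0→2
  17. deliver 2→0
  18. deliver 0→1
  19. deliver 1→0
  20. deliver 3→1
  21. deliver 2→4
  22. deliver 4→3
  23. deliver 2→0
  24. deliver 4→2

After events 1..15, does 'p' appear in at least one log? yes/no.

yes

1. timeout(3):  <3:cand t1 ->
2. deliver 3→4:  <4:foll t1 ->
3. deliver 4→3:  nop
4. deliver 3→1:  <1:foll t1 ->
5. deliver 1→3:  <3:lead t1 ->
6. propose(3,'p'):  <3:lead t1 p>
7. deliver 3→2:  <2:foll t1 ->
8. deliver 2→3:  nop
9. deliver 3→4:  <4:foll t1 p>
10. deliver 4→3:  nop
11. deliver 3→0:  <0:foll t1 ->
12. deliver 0→3:  nop
13. deliver 3→1:  <1:foll t1 p>
14. deliver 1→3:  nop
15. timeout(0):  <0:cand t2 ->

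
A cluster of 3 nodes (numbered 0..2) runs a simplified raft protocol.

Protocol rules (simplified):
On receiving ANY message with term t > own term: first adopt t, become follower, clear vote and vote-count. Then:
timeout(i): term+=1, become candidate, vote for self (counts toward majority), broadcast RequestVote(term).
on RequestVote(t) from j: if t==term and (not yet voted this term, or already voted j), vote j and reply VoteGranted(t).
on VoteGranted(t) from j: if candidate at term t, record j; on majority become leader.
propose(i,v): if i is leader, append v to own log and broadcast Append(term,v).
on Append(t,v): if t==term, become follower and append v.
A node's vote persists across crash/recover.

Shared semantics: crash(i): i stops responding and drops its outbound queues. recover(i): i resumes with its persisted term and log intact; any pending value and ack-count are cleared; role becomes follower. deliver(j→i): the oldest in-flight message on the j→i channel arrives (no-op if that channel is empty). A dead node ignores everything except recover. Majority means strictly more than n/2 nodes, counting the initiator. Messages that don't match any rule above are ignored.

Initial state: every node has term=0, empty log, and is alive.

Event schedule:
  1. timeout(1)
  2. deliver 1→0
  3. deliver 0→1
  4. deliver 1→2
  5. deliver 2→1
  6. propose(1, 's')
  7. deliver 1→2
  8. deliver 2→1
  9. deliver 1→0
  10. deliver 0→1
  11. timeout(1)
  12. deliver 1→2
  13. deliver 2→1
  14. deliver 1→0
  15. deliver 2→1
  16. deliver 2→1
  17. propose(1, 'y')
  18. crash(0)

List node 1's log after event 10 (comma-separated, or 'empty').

s

e1 timeout(1): 1[cand,t=1,-]
e2 deliver 1→0: 0[foll,t=1,-]
e3 deliver 0→1: 1[lead,t=1,-]
e4 deliver 1→2: 2[foll,t=1,-]
e5 deliver 2→1: ·
e6 propose(1,'s'): 1[lead,t=1,s]
e7 deliver 1→2: 2[foll,t=1,s]
e8 deliver 2→1: ·
e9 deliver 1→0: 0[foll,t=1,s]
e10 deliver 0→1: ·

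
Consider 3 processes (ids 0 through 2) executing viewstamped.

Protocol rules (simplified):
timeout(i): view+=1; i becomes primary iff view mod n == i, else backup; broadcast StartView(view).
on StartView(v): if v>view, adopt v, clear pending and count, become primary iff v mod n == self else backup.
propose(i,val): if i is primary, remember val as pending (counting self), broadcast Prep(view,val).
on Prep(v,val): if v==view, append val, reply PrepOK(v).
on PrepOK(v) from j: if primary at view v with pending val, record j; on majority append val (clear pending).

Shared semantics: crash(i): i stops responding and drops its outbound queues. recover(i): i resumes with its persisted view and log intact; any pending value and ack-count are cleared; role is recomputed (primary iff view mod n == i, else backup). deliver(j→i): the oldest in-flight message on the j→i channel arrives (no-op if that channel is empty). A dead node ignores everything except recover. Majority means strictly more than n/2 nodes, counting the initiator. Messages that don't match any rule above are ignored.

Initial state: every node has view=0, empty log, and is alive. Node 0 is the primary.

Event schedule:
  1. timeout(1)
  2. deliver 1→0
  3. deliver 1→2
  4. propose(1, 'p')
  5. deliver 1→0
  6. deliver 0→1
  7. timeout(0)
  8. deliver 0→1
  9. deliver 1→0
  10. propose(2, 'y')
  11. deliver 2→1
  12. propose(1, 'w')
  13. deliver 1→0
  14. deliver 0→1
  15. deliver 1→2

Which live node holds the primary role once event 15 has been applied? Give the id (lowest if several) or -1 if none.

-1

step 1 timeout(1): 1={prim,v=1,log=-}
step 2 deliver 1→0: 0={back,v=1,log=-}
step 3 deliver 1→2: 2={back,v=1,log=-}
step 4 propose(1,'p'): —
step 5 deliver 1→0: 0={back,v=1,log=p}
step 6 deliver 0→1: 1={prim,v=1,log=p}
step 7 timeout(0): 0={back,v=2,log=p}
step 8 deliver 0→1: 1={back,v=2,log=p}
step 9 deliver 1→0: —
step 10 propose(2,'y'): —
step 11 deliver 2→1: —
step 12 propose(1,'w'): —
step 13 deliver 1→0: —
step 14 deliver 0→1: —
step 15 deliver 1→2: 2={back,v=1,log=p}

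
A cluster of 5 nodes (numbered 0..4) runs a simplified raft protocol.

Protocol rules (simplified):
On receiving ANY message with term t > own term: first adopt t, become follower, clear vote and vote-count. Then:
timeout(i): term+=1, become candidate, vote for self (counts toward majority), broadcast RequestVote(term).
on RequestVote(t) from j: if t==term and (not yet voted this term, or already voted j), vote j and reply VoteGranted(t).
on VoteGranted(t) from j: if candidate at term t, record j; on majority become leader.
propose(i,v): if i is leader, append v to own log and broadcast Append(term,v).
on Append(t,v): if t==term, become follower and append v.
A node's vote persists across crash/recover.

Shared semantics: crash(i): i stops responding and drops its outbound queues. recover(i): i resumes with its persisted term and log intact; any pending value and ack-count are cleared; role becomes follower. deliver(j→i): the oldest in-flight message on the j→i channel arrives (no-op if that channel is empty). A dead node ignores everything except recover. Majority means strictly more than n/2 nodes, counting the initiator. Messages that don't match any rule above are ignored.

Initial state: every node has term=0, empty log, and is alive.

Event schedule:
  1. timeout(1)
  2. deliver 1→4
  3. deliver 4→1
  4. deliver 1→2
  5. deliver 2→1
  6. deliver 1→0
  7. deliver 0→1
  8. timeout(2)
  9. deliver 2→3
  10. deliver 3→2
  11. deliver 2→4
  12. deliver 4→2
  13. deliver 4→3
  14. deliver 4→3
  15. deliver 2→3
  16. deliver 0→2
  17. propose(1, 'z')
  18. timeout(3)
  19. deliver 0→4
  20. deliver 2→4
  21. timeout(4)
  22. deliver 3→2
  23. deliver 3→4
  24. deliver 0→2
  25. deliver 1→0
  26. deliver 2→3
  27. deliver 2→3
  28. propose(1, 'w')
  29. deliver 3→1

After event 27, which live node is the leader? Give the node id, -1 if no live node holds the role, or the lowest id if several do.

1

step 1 timeout(1): 1={cand,t=1,log=-}
step 2 deliver 1→4: 4={foll,t=1,log=-}
step 3 deliver 4→1: —
step 4 deliver 1→2: 2={foll,t=1,log=-}
step 5 deliver 2→1: 1={lead,t=1,log=-}
step 6 deliver 1→0: 0={foll,t=1,log=-}
step 7 deliver 0→1: —
step 8 timeout(2): 2={cand,t=2,log=-}
step 9 deliver 2→3: 3={foll,t=2,log=-}
step 10 deliver 3→2: —
step 11 deliver 2→4: 4={foll,t=2,log=-}
step 12 deliver 4→2: 2={lead,t=2,log=-}
step 13 deliver 4→3: —
step 14 deliver 4→3: —
step 15 deliver 2→3: —
step 16 deliver 0→2: —
step 17 propose(1,'z'): 1={lead,t=1,log=z}
step 18 timeout(3): 3={cand,t=3,log=-}
step 19 deliver 0→4: —
step 20 deliver 2→4: —
step 21 timeout(4): 4={cand,t=3,log=-}
step 22 deliver 3→2: 2={foll,t=3,log=-}
step 23 deliver 3→4: —
step 24 deliver 0→2: —
step 25 deliver 1→0: 0={foll,t=1,log=z}
step 26 deliver 2→3: —
step 27 deliver 2→3: —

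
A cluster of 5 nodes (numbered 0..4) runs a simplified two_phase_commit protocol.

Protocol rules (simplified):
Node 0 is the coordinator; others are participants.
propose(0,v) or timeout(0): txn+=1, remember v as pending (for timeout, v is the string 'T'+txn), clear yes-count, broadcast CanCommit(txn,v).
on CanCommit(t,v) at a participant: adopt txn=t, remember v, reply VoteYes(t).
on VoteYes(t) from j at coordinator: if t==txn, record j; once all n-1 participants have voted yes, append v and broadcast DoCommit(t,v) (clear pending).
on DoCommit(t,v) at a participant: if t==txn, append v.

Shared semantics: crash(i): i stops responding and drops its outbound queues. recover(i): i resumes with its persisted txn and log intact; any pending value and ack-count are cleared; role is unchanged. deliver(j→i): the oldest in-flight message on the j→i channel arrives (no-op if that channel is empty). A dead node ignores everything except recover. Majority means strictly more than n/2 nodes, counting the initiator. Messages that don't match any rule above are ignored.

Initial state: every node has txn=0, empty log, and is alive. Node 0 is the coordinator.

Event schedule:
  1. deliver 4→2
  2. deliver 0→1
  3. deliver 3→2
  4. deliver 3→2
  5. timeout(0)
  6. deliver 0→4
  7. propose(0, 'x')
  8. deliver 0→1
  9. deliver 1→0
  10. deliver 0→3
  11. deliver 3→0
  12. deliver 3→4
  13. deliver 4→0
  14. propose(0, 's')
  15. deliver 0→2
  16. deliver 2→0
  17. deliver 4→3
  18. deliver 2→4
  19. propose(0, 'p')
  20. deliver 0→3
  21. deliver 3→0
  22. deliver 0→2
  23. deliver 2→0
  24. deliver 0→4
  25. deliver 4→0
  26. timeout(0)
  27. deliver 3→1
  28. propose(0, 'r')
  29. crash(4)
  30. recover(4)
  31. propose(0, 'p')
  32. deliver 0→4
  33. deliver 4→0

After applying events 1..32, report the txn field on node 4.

3

step 1 deliver 4→2: —
step 2 deliver 0→1: —
step 3 deliver 3→2: —
step 4 deliver 3→2: —
step 5 timeout(0): 0={coor,t=1,log=-}
step 6 deliver 0→4: 4={part,t=1,log=-}
step 7 propose(0,'x'): 0={coor,t=2,log=-}
step 8 deliver 0→1: 1={part,t=1,log=-}
step 9 deliver 1→0: —
step 10 deliver 0→3: 3={part,t=1,log=-}
step 11 deliver 3→0: —
step 12 deliver 3→4: —
step 13 deliver 4→0: —
step 14 propose(0,'s'): 0={coor,t=3,log=-}
step 15 deliver 0→2: 2={part,t=1,log=-}
step 16 deliver 2→0: —
step 17 deliver 4→3: —
step 18 deliver 2→4: —
step 19 propose(0,'p'): 0={coor,t=4,log=-}
step 20 deliver 0→3: 3={part,t=2,log=-}
step 21 deliver 3→0: —
step 22 deliver 0→2: 2={part,t=2,log=-}
step 23 deliver 2→0: —
step 24 deliver 0→4: 4={part,t=2,log=-}
step 25 deliver 4→0: —
step 26 timeout(0): 0={coor,t=5,log=-}
step 27 deliver 3→1: —
step 28 propose(0,'r'): 0={coor,t=6,log=-}
step 29 crash(4): 4={✗part,t=2,log=-}
step 30 recover(4): 4={part,t=2,log=-}
step 31 propose(0,'p'): 0={coor,t=7,log=-}
step 32 deliver 0→4: 4={part,t=3,log=-}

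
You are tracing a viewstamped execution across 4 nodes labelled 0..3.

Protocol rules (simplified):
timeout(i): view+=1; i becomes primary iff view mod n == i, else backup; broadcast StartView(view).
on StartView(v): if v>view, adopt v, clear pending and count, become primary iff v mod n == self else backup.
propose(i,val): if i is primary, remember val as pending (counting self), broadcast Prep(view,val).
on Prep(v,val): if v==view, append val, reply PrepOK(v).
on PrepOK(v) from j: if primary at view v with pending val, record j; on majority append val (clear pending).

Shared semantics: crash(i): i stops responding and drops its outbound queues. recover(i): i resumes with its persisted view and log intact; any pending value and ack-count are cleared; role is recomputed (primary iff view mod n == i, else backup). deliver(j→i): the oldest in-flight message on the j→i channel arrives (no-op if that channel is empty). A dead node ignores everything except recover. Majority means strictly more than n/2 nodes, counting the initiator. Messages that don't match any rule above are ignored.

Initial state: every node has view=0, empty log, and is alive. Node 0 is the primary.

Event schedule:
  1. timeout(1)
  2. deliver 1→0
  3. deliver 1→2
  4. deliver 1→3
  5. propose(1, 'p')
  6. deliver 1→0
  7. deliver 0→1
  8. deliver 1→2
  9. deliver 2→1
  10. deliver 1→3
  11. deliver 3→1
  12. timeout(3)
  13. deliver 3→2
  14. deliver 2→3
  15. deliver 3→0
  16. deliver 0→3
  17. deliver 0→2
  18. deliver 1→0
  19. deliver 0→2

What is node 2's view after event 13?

2

step 1 timeout(1): 1={prim,v=1,log=-}
step 2 deliver 1→0: 0={back,v=1,log=-}
step 3 deliver 1→2: 2={back,v=1,log=-}
step 4 deliver 1→3: 3={back,v=1,log=-}
step 5 propose(1,'p'): —
step 6 deliver 1→0: 0={back,v=1,log=p}
step 7 deliver 0→1: —
step 8 deliver 1→2: 2={back,v=1,log=p}
step 9 deliver 2→1: 1={prim,v=1,log=p}
step 10 deliver 1→3: 3={back,v=1,log=p}
step 11 deliver 3→1: —
step 12 timeout(3): 3={back,v=2,log=p}
step 13 deliver 3→2: 2={prim,v=2,log=p}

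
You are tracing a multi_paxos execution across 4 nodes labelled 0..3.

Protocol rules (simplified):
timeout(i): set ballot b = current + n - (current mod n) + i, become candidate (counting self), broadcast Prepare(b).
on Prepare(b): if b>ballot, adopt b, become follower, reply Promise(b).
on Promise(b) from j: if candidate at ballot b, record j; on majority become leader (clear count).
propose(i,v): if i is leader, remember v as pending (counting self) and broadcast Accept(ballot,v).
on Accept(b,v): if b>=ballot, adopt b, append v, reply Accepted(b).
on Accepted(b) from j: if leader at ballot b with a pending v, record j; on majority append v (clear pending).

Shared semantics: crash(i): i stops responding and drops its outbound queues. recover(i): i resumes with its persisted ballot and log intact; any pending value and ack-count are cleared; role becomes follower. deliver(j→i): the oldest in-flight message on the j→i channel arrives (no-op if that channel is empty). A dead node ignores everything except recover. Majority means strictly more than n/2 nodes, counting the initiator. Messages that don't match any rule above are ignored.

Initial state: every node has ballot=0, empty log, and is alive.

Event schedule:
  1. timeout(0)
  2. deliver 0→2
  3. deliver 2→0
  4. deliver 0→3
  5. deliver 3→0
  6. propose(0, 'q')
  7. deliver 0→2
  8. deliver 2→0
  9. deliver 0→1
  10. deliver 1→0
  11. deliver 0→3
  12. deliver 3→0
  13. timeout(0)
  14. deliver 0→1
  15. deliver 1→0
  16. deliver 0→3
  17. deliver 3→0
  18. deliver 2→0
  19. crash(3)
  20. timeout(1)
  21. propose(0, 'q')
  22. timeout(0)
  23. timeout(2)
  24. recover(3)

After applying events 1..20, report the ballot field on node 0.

8

e1 timeout(0): 0[cand,b=4,-]
e2 deliver 0→2: 2[foll,b=4,-]
e3 deliver 2→0: ·
e4 deliver 0→3: 3[foll,b=4,-]
e5 deliver 3→0: 0[lead,b=4,-]
e6 propose(0,'q'): ·
e7 deliver 0→2: 2[foll,b=4,q]
e8 deliver 2→0: ·
e9 deliver 0→1: 1[foll,b=4,-]
e10 deliver 1→0: ·
e11 deliver 0→3: 3[foll,b=4,q]
e12 deliver 3→0: 0[lead,b=4,q]
e13 timeout(0): 0[cand,b=8,q]
e14 deliver 0→1: 1[foll,b=4,q]
e15 deliver 1→0: ·
e16 deliver 0→3: 3[foll,b=8,q]
e17 deliver 3→0: ·
e18 deliver 2→0: ·
e19 crash(3): 3[✗foll,b=8,q]
e20 timeout(1): 1[cand,b=9,q]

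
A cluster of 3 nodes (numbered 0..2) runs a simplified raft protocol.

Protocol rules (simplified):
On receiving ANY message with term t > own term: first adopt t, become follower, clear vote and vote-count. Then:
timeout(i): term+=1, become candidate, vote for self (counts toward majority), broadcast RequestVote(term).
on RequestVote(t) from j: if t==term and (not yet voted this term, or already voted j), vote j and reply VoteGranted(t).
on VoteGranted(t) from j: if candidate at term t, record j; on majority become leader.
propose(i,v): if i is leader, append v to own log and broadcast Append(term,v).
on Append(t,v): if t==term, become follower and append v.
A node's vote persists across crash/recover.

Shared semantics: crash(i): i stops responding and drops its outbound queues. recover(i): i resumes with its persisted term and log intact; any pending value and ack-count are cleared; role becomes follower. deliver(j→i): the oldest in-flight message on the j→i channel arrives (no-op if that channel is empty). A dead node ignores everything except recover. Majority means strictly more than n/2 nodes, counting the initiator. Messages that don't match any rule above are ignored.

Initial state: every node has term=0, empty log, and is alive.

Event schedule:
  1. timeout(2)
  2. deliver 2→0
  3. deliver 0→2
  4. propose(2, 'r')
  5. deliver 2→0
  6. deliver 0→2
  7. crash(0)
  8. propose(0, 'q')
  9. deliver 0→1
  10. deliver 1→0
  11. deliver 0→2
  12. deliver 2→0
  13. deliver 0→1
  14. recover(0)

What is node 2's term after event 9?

after 1 — timeout(2): n2:cand/t1/[-]
after 2 — deliver 2→0: n0:foll/t1/[-]
after 3 — deliver 0→2: n2:lead/t1/[-]
after 4 — propose(2,'r'): n2:lead/t1/[r]
after 5 — deliver 2→0: n0:foll/t1/[r]
after 6 — deliver 0→2: ·
after 7 — crash(0): n0:✗foll/t1/[r]
after 8 — propose(0,'q'): ·
after 9 — deliver 0→1: ·

1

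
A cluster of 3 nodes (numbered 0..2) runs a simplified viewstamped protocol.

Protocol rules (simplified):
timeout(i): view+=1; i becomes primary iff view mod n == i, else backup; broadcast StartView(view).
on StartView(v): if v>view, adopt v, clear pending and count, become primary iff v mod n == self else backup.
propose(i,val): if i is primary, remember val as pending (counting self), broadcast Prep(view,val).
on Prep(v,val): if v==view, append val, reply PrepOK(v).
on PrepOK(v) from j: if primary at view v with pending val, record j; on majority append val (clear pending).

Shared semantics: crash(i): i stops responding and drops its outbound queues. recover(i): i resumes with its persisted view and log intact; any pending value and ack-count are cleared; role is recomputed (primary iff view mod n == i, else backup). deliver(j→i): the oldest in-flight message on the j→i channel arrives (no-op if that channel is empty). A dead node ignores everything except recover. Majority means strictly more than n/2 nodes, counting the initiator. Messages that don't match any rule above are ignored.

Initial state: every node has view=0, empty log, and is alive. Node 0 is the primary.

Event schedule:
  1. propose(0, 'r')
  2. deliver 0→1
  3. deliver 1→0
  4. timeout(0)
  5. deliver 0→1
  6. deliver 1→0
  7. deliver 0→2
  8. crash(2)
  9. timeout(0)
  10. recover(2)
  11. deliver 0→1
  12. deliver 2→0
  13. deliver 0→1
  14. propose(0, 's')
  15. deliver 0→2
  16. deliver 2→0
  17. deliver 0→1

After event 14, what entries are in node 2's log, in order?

e1 propose(0,'r'): ·
e2 deliver 0→1: 1[back,v=0,r]
e3 deliver 1→0: 0[prim,v=0,r]
e4 timeout(0): 0[back,v=1,r]
e5 deliver 0→1: 1[prim,v=1,r]
e6 deliver 1→0: ·
e7 deliver 0→2: 2[back,v=0,r]
e8 crash(2): 2[✗back,v=0,r]
e9 timeout(0): 0[back,v=2,r]
e10 recover(2): 2[back,v=0,r]
e11 deliver 0→1: 1[back,v=2,r]
e12 deliver 2→0: ·
e13 deliver 0→1: ·
e14 propose(0,'s'): ·

r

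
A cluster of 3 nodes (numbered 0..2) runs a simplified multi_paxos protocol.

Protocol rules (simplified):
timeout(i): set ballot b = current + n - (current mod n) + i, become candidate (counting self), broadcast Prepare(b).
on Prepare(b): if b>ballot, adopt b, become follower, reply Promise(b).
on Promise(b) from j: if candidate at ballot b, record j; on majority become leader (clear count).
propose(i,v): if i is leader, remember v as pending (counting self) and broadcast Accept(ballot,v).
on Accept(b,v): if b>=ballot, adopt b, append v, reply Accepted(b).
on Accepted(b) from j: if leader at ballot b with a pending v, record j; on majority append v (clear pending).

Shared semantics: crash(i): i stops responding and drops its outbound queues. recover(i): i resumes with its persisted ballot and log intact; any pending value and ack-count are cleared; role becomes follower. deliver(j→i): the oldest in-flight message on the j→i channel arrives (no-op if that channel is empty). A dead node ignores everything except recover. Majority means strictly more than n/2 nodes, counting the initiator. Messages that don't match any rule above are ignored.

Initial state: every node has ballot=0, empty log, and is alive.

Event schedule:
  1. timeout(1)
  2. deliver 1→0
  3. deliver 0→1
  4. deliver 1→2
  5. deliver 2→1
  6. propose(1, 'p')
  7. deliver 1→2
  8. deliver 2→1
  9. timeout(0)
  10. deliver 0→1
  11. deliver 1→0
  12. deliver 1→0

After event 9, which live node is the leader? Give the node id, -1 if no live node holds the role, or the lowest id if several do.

after 1 — timeout(1): n1:cand/b4/[-]
after 2 — deliver 1→0: n0:foll/b4/[-]
after 3 — deliver 0→1: n1:lead/b4/[-]
after 4 — deliver 1→2: n2:foll/b4/[-]
after 5 — deliver 2→1: ·
after 6 — propose(1,'p'): ·
after 7 — deliver 1→2: n2:foll/b4/[p]
after 8 — deliver 2→1: n1:lead/b4/[p]
after 9 — timeout(0): n0:cand/b6/[-]

1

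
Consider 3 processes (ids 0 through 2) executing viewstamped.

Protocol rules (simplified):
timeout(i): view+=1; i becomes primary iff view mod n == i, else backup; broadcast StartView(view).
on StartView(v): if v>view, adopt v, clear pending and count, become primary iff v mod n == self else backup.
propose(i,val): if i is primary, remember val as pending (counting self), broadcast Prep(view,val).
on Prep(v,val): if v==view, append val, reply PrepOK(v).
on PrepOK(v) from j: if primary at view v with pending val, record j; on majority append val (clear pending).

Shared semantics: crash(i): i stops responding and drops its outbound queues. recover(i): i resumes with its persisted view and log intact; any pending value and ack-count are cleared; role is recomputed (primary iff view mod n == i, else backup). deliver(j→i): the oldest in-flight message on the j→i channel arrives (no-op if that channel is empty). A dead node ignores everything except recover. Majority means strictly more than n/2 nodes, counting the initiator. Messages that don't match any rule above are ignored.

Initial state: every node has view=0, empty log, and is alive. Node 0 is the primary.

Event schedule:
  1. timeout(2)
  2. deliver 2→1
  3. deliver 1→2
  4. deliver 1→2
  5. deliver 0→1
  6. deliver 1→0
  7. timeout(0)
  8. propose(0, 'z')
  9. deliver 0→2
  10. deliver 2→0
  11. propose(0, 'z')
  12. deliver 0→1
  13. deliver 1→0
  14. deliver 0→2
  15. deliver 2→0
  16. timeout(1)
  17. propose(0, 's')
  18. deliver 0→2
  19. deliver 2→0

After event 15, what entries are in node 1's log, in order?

after 1 — timeout(2): n2:back/v1/[-]
after 2 — deliver 2→1: n1:prim/v1/[-]
after 3 — deliver 1→2: ·
after 4 — deliver 1→2: ·
after 5 — deliver 0→1: ·
after 6 — deliver 1→0: ·
after 7 — timeout(0): n0:back/v1/[-]
after 8 — propose(0,'z'): ·
after 9 — deliver 0→2: ·
after 10 — deliver 2→0: ·
after 11 — propose(0,'z'): ·
after 12 — deliver 0→1: ·
after 13 — deliver 1→0: ·
after 14 — deliver 0→2: ·
after 15 — deliver 2→0: ·

empty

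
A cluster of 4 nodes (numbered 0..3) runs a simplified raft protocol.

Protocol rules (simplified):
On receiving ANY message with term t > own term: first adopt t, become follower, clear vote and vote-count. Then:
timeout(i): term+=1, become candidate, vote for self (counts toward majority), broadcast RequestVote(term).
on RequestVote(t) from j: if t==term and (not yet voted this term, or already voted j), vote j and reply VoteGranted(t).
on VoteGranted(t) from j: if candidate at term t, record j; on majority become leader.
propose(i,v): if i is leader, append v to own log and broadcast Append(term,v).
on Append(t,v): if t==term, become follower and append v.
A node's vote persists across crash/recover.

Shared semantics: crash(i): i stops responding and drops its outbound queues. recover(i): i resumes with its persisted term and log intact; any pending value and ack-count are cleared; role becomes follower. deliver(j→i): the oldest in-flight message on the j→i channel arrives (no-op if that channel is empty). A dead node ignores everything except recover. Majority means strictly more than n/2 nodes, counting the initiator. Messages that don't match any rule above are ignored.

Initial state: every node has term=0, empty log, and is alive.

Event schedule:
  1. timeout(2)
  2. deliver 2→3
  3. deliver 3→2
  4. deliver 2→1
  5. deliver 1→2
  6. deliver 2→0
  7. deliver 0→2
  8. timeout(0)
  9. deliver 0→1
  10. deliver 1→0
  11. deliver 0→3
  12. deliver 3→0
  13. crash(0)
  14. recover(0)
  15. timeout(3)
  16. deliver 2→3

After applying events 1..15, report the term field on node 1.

[1] timeout(2) → N2(cand t1 [-])
[2] deliver 2→3 → N3(foll t1 [-])
[3] deliver 3→2 → ∅
[4] deliver 2→1 → N1(foll t1 [-])
[5] deliver 1→2 → N2(lead t1 [-])
[6] deliver 2→0 → N0(foll t1 [-])
[7] deliver 0→2 → ∅
[8] timeout(0) → N0(cand t2 [-])
[9] deliver 0→1 → N1(foll t2 [-])
[10] deliver 1→0 → ∅
[11] deliver 0→3 → N3(foll t2 [-])
[12] deliver 3→0 → N0(lead t2 [-])
[13] crash(0) → N0(✗lead t2 [-])
[14] recover(0) → N0(foll t2 [-])
[15] timeout(3) → N3(cand t3 [-])

2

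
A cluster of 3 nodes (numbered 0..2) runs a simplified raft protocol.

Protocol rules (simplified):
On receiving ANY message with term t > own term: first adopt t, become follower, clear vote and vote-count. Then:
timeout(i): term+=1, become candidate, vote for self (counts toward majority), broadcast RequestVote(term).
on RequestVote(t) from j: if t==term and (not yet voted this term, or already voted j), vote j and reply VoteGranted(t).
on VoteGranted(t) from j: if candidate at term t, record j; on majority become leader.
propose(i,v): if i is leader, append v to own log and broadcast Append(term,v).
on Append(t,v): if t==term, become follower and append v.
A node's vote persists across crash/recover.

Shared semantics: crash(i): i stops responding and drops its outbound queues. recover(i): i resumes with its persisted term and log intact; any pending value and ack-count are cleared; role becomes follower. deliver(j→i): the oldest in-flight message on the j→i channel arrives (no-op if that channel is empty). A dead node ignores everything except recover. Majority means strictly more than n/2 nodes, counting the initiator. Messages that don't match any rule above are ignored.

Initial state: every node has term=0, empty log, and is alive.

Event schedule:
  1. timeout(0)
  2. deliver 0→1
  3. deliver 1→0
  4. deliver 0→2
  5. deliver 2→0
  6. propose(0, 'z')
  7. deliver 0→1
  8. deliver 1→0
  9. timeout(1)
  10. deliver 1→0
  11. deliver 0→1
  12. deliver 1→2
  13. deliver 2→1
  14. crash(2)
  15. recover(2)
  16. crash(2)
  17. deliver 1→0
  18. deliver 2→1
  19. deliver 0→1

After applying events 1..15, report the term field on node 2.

2

e1 timeout(0): 0[cand,t=1,-]
e2 deliver 0→1: 1[foll,t=1,-]
e3 deliver 1→0: 0[lead,t=1,-]
e4 deliver 0→2: 2[foll,t=1,-]
e5 deliver 2→0: ·
e6 propose(0,'z'): 0[lead,t=1,z]
e7 deliver 0→1: 1[foll,t=1,z]
e8 deliver 1→0: ·
e9 timeout(1): 1[cand,t=2,z]
e10 deliver 1→0: 0[foll,t=2,z]
e11 deliver 0→1: 1[lead,t=2,z]
e12 deliver 1→2: 2[foll,t=2,-]
e13 deliver 2→1: ·
e14 crash(2): 2[✗foll,t=2,-]
e15 recover(2): 2[foll,t=2,-]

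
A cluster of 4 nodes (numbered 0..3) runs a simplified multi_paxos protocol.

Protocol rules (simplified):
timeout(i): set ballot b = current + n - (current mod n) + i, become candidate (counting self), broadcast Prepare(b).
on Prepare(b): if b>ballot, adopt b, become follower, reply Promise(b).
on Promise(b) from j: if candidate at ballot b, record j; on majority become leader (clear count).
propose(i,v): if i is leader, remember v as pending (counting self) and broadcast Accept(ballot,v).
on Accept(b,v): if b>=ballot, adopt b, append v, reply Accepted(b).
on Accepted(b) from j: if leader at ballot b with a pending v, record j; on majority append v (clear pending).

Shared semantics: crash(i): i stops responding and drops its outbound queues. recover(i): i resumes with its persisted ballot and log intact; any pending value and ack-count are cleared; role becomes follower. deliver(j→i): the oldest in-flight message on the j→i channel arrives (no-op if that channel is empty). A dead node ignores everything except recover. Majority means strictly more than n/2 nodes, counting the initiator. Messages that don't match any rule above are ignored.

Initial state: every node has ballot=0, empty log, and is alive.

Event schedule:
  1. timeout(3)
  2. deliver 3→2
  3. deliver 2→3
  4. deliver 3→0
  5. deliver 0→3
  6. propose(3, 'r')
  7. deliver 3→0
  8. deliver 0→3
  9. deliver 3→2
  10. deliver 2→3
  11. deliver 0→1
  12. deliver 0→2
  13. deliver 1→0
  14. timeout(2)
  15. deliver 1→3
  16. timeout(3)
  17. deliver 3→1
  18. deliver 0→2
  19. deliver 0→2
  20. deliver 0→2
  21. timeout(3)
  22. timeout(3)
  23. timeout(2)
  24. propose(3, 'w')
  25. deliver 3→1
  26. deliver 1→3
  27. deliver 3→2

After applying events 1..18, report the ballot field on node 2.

step 1 timeout(3): 3={cand,b=7,log=-}
step 2 deliver 3→2: 2={foll,b=7,log=-}
step 3 deliver 2→3: —
step 4 deliver 3→0: 0={foll,b=7,log=-}
step 5 deliver 0→3: 3={lead,b=7,log=-}
step 6 propose(3,'r'): —
step 7 deliver 3→0: 0={foll,b=7,log=r}
step 8 deliver 0→3: —
step 9 deliver 3→2: 2={foll,b=7,log=r}
step 10 deliver 2→3: 3={lead,b=7,log=r}
step 11 deliver 0→1: —
step 12 deliver 0→2: —
step 13 deliver 1→0: —
step 14 timeout(2): 2={cand,b=10,log=r}
step 15 deliver 1→3: —
step 16 timeout(3): 3={cand,b=11,log=r}
step 17 deliver 3→1: 1={foll,b=7,log=-}
step 18 deliver 0→2: —

10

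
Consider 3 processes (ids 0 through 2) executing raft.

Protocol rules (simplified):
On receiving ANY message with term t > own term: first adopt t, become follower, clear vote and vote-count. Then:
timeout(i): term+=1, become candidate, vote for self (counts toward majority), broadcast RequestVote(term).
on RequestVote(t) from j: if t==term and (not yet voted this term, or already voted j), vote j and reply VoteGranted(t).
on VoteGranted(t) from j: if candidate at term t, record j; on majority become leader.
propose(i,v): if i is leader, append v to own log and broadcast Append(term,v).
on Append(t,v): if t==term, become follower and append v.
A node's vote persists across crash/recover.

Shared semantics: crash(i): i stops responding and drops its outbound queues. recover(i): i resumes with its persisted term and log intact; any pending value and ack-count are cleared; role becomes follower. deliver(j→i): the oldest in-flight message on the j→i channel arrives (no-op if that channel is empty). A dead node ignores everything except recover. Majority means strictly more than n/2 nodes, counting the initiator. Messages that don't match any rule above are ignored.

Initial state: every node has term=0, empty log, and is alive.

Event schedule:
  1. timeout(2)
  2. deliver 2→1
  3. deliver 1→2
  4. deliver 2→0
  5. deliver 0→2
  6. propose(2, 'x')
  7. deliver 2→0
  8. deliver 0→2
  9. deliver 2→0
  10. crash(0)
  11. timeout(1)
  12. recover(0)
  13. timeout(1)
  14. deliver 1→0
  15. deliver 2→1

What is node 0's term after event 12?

1

[1] timeout(2) → N2(cand t1 [-])
[2] deliver 2→1 → N1(foll t1 [-])
[3] deliver 1→2 → N2(lead t1 [-])
[4] deliver 2→0 → N0(foll t1 [-])
[5] deliver 0→2 → ∅
[6] propose(2,'x') → N2(lead t1 [x])
[7] deliver 2→0 → N0(foll t1 [x])
[8] deliver 0→2 → ∅
[9] deliver 2→0 → ∅
[10] crash(0) → N0(✗foll t1 [x])
[11] timeout(1) → N1(cand t2 [-])
[12] recover(0) → N0(foll t1 [x])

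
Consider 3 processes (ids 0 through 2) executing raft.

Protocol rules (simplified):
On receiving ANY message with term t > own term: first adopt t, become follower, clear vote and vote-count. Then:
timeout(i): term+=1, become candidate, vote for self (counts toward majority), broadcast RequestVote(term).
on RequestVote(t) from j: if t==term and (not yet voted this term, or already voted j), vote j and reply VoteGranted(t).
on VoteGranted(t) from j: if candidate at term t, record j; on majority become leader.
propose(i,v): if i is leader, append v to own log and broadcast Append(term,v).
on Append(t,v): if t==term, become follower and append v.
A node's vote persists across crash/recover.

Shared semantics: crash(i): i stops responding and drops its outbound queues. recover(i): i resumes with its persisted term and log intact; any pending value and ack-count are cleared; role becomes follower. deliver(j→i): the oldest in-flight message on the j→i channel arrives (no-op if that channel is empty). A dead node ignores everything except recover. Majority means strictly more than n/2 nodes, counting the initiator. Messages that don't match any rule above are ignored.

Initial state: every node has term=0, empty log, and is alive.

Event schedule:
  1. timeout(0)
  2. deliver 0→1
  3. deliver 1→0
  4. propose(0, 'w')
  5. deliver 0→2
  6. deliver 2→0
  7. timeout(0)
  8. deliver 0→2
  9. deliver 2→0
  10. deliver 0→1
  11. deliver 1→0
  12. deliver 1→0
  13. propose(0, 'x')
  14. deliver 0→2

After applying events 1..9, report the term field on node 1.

after 1 — timeout(0): n0:cand/t1/[-]
after 2 — deliver 0→1: n1:foll/t1/[-]
after 3 — deliver 1→0: n0:lead/t1/[-]
after 4 — propose(0,'w'): n0:lead/t1/[w]
after 5 — deliver 0→2: n2:foll/t1/[-]
after 6 — deliver 2→0: ·
after 7 — timeout(0): n0:cand/t2/[w]
after 8 — deliver 0→2: n2:foll/t1/[w]
after 9 — deliver 2→0: ·

1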